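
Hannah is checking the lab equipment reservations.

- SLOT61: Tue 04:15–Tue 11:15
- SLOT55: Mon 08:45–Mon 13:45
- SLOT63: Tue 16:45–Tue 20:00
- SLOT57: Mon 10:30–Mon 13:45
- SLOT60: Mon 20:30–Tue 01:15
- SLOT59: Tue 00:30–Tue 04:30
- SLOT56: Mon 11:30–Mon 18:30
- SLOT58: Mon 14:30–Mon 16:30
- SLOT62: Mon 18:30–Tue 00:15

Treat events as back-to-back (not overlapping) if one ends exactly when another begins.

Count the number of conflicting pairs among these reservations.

Check each pair: they overlap iff neither finishes before the other starts.
Sorted by start: SLOT55, SLOT57, SLOT56, SLOT58, SLOT62, SLOT60, SLOT59, SLOT61, SLOT63.
SLOT57 starts before SLOT55 ends → SLOT55 and SLOT57 overlap.
SLOT56 starts before SLOT55 ends → SLOT55 and SLOT56 overlap.
SLOT58 starts after SLOT55 ends — done with SLOT55.
SLOT56 starts before SLOT57 ends → SLOT57 and SLOT56 overlap.
SLOT58 starts after SLOT57 ends — done with SLOT57.
SLOT58 starts before SLOT56 ends → SLOT56 and SLOT58 overlap.
SLOT62 starts exactly when SLOT56 ends (back-to-back, no overlap) — done with SLOT56.
SLOT62 starts after SLOT58 ends — done with SLOT58.
SLOT60 starts before SLOT62 ends → SLOT62 and SLOT60 overlap.
SLOT59 starts after SLOT62 ends — done with SLOT62.
SLOT59 starts before SLOT60 ends → SLOT60 and SLOT59 overlap.
SLOT61 starts after SLOT60 ends — done with SLOT60.
SLOT61 starts before SLOT59 ends → SLOT59 and SLOT61 overlap.
SLOT63 starts after SLOT59 ends.
SLOT63 starts after SLOT61 ends.
Overlapping pairs: SLOT55 & SLOT56, SLOT55 & SLOT57, SLOT56 & SLOT57, SLOT56 & SLOT58, SLOT59 & SLOT60, SLOT59 & SLOT61, SLOT60 & SLOT62 — 7 in total.

7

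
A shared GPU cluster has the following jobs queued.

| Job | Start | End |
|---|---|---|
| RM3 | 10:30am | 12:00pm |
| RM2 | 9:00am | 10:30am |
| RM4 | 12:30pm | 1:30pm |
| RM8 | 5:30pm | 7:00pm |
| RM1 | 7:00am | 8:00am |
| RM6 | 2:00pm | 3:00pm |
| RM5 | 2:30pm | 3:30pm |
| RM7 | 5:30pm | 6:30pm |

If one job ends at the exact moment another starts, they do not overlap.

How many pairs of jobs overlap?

Check each pair: they overlap iff neither finishes before the other starts.
Sorted by start: RM1, RM2, RM3, RM4, RM6, RM5, RM7, RM8.
RM2 starts after RM1 ends, so RM1 has no further overlaps.
RM3 starts exactly when RM2 ends (back-to-back, no overlap), so RM2 has no further overlaps.
RM4 starts after RM3 ends, so RM3 has no further overlaps.
RM6 starts after RM4 ends, so RM4 has no further overlaps.
RM5 starts before RM6 ends → RM6 and RM5 overlap.
RM7 starts after RM6 ends, so RM6 has no further overlaps.
RM7 starts after RM5 ends, so RM5 has no further overlaps.
RM8 starts before RM7 ends → RM7 and RM8 overlap.
Overlapping pairs: RM5 & RM6, RM7 & RM8 — 2 in total.

2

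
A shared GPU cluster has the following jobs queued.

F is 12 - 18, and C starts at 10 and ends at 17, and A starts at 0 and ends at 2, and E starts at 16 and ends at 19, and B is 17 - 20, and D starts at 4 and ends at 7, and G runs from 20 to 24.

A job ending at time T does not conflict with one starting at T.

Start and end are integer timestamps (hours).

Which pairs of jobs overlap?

Sorted by start: A, D, C, F, E, B, G.
D starts after A ends; A is clear from here.
C starts after D ends; D is clear from here.
F starts before C ends → C and F overlap.
E starts before C ends → C and E overlap.
B starts exactly when C ends (back-to-back, no overlap); C is clear from here.
E starts before F ends → F and E overlap.
B starts before F ends → F and B overlap.
G starts after F ends.
B starts before E ends → E and B overlap.
G starts after E ends.
G starts exactly when B ends (back-to-back, no overlap).

B & E, B & F, C & E, C & F, E & F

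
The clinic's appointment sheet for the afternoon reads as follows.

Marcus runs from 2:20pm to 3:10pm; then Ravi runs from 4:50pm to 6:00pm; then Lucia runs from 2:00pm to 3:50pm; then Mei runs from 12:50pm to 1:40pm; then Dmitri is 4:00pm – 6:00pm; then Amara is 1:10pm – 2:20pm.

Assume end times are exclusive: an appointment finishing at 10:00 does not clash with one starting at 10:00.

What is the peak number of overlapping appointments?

Sort all start/end points and keep a running count:
12:50pm start Mei → 1
1:10pm start Amara → 2
1:40pm end Mei → 1
2:00pm start Lucia → 2
2:20pm end Amara → 1
2:20pm start Marcus → 2
3:10pm end Marcus → 1
3:50pm end Lucia → 0
4:00pm start Dmitri → 1
4:50pm start Ravi → 2
6:00pm end Dmitri → 1
6:00pm end Ravi → 0
Peak is 2, at 1:10pm (Amara, Mei).

2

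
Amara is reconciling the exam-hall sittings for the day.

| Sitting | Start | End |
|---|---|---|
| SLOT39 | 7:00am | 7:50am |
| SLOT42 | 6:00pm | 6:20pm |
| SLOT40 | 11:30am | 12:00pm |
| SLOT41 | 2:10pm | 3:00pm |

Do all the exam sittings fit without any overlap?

Yes

Sorted by start: SLOT39, SLOT40, SLOT41, SLOT42.
SLOT40 starts after SLOT39 ends, so SLOT39 has no further overlaps.
SLOT41 starts after SLOT40 ends, so SLOT40 has no further overlaps.
SLOT42 starts after SLOT41 ends.
Every pair is clear; the schedule has no overlaps.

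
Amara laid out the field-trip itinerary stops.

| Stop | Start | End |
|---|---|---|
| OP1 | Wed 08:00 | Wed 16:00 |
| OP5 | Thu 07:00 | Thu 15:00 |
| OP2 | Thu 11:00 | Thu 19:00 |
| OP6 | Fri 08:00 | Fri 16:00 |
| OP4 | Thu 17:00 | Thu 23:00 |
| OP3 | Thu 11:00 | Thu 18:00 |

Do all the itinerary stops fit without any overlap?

No

Sorted by start: OP1, OP5, OP2, OP3, OP4, OP6.
OP5 starts after OP1 ends, so OP1 has no further overlaps.
OP2 starts before OP5 ends → OP5 and OP2 overlap.
That's a conflict, so the schedule is not conflict-free.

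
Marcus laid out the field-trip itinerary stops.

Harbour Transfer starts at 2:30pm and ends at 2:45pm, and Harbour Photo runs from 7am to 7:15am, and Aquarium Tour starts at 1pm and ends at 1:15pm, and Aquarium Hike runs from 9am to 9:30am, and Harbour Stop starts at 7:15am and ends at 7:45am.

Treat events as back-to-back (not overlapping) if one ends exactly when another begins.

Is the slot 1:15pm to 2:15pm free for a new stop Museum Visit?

Harbour Photo: ends 7:15am at or before Museum Visit starts 1:15pm → clear.
Harbour Stop: ends 7:45am at or before Museum Visit starts 1:15pm → clear.
Aquarium Hike: ends 9:30am at or before Museum Visit starts 1:15pm → clear.
Aquarium Tour: ends 1:15pm at or before Museum Visit starts 1:15pm → clear.
Harbour Transfer: starts 2:30pm at or after Museum Visit ends 2:15pm → clear.

Yes — the slot is free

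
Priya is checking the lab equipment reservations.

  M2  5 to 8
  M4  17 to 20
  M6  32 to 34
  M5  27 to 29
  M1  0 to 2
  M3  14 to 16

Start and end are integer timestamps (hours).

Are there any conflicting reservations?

No

Two intervals overlap when each starts before the other ends.
Sorted by start: M1, M2, M3, M4, M5, M6.
M2 starts after M1 ends, so nothing later overlaps M1 either.
M3 starts after M2 ends, so nothing later overlaps M2 either.
M4 starts after M3 ends, so nothing later overlaps M3 either.
M5 starts after M4 ends, so nothing later overlaps M4 either.
M6 starts after M5 ends.
Every pair is clear; the schedule has no overlaps.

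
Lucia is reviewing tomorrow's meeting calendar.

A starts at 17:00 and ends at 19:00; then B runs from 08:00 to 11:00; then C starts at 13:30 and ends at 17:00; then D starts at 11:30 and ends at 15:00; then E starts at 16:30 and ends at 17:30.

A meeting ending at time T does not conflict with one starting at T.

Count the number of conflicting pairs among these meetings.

Sorted by start: B, D, C, E, A.
D starts after B ends, so B has no further overlaps.
C starts before D ends → D and C overlap.
E starts after D ends, so D has no further overlaps.
E starts before C ends → C and E overlap.
A starts exactly when C ends (back-to-back, no overlap).
A starts before E ends → E and A overlap.
Overlapping pairs: A & E, C & D, C & E — 3 in total.

3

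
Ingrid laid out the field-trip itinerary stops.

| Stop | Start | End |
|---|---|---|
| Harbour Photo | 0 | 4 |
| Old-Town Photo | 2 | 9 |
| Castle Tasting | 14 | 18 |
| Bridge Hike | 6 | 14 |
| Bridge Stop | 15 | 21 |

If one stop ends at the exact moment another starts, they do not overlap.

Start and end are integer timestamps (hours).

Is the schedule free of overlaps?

Sorted by start: Harbour Photo, Old-Town Photo, Bridge Hike, Castle Tasting, Bridge Stop.
Old-Town Photo starts before Harbour Photo ends → Harbour Photo and Old-Town Photo overlap.
That's a conflict, so the schedule is not conflict-free.

No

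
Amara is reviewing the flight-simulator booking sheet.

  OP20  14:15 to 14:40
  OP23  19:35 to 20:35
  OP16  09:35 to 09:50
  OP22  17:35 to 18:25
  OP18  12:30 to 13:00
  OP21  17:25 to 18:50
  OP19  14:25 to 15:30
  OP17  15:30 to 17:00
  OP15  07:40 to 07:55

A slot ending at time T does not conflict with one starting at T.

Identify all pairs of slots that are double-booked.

Sorted by start: OP15, OP16, OP18, OP20, OP19, OP17, OP21, OP22, OP23.
OP16 starts after OP15 ends; OP15 is clear from here.
OP18 starts after OP16 ends; OP16 is clear from here.
OP20 starts after OP18 ends; OP18 is clear from here.
OP19 starts before OP20 ends → OP20 and OP19 overlap.
OP17 starts after OP20 ends; OP20 is clear from here.
OP17 starts exactly when OP19 ends (back-to-back, no overlap); OP19 is clear from here.
OP21 starts after OP17 ends; OP17 is clear from here.
OP22 starts before OP21 ends → OP21 and OP22 overlap.
OP23 starts after OP21 ends.
OP23 starts after OP22 ends.

OP19 & OP20, OP21 & OP22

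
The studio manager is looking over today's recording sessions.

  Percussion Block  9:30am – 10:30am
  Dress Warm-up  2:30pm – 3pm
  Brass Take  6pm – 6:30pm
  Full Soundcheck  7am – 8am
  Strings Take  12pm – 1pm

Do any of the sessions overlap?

No

Sorted by start: Full Soundcheck, Percussion Block, Strings Take, Dress Warm-up, Brass Take.
Percussion Block starts after Full Soundcheck ends, so Full Soundcheck has no further overlaps.
Strings Take starts after Percussion Block ends, so Percussion Block has no further overlaps.
Dress Warm-up starts after Strings Take ends, so Strings Take has no further overlaps.
Brass Take starts after Dress Warm-up ends.
Every pair is clear; the schedule has no overlaps.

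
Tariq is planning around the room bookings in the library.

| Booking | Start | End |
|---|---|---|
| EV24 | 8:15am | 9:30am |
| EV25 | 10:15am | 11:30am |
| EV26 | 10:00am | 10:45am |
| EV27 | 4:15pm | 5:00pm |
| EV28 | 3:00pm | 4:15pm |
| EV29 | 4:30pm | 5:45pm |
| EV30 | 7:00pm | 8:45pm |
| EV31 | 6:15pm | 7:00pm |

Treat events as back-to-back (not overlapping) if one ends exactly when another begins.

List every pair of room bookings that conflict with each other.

Sorted by start: EV24, EV26, EV25, EV28, EV27, EV29, EV31, EV30.
EV26 starts after EV24 ends, so nothing later overlaps EV24 either.
EV25 starts before EV26 ends → EV26 and EV25 overlap.
EV28 starts after EV26 ends, so nothing later overlaps EV26 either.
EV28 starts after EV25 ends, so nothing later overlaps EV25 either.
EV27 starts exactly when EV28 ends (back-to-back, no overlap), so nothing later overlaps EV28 either.
EV29 starts before EV27 ends → EV27 and EV29 overlap.
EV31 starts after EV27 ends, so nothing later overlaps EV27 either.
EV31 starts after EV29 ends, so nothing later overlaps EV29 either.
EV30 starts exactly when EV31 ends (back-to-back, no overlap).

EV25 & EV26, EV27 & EV29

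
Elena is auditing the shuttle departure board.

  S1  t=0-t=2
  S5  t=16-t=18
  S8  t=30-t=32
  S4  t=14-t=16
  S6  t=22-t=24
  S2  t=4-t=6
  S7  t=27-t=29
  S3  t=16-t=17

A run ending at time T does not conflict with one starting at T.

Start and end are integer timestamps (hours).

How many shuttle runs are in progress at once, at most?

Sweep the timeline, counting +1 at each start and −1 at each end (ends before starts at a tie):
t=0 start S1 → 1
t=2 end S1 → 0
t=4 start S2 → 1
t=6 end S2 → 0
t=14 start S4 → 1
t=16 end S4 → 0
t=16 start S3 → 1
t=16 start S5 → 2
t=17 end S3 → 1
t=18 end S5 → 0
t=22 start S6 → 1
t=24 end S6 → 0
t=27 start S7 → 1
t=29 end S7 → 0
t=30 start S8 → 1
t=32 end S8 → 0
Peak is 2, at t=16 (S3, S5).

2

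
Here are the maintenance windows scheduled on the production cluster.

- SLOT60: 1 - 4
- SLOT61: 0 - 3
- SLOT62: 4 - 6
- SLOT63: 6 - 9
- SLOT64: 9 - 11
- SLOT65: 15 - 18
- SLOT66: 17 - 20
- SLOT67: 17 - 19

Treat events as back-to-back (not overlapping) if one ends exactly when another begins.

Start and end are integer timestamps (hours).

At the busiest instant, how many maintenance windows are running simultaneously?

3

Sweep the timeline, counting +1 at each start and −1 at each end (ends before starts at a tie):
0 start SLOT61 → 1
1 start SLOT60 → 2
3 end SLOT61 → 1
4 end SLOT60 → 0
4 start SLOT62 → 1
6 end SLOT62 → 0
6 start SLOT63 → 1
9 end SLOT63 → 0
9 start SLOT64 → 1
11 end SLOT64 → 0
15 start SLOT65 → 1
17 start SLOT66 → 2
17 start SLOT67 → 3
18 end SLOT65 → 2
19 end SLOT67 → 1
20 end SLOT66 → 0
Peak is 3, at 17 (SLOT65, SLOT66, SLOT67).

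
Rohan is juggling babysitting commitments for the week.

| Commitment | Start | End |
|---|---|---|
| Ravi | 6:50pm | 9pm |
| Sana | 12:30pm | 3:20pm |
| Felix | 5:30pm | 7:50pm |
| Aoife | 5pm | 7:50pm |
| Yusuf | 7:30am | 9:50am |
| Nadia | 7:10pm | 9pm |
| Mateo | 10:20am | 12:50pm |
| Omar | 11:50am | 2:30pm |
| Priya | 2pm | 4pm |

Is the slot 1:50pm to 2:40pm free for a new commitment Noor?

Yusuf: ends 9:50am at or before Noor starts 1:50pm → clear.
Mateo: ends 12:50pm at or before Noor starts 1:50pm → clear.
Omar: starts 11:50am before Noor ends 2:40pm, and ends 2:30pm after Noor starts 1:50pm → overlap.
Sana: starts 12:30pm before Noor ends 2:40pm, and ends 3:20pm after Noor starts 1:50pm → overlap.
Priya: starts 2pm before Noor ends 2:40pm, and ends 4pm after Noor starts 1:50pm → overlap.
Aoife: starts 5pm at or after Noor ends 2:40pm → clear.
Felix: starts 5:30pm at or after Noor ends 2:40pm → clear.
Ravi: starts 6:50pm at or after Noor ends 2:40pm → clear.
Nadia: starts 7:10pm at or after Noor ends 2:40pm → clear.
Noor overlaps Omar, Sana, Priya.

No — it overlaps Omar, Priya, Sana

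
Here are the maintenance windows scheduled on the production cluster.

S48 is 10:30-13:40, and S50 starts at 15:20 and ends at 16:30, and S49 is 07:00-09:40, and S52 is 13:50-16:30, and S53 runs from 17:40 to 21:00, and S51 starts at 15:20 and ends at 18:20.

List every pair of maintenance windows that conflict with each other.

S50 & S51, S50 & S52, S51 & S52, S51 & S53

Sorted by start: S49, S48, S52, S50, S51, S53.
S48 starts after S49 ends, so nothing later overlaps S49 either.
S52 starts after S48 ends, so nothing later overlaps S48 either.
S50 starts before S52 ends → S52 and S50 overlap.
S51 starts before S52 ends → S52 and S51 overlap.
S53 starts after S52 ends.
S51 starts before S50 ends → S50 and S51 overlap.
S53 starts after S50 ends.
S53 starts before S51 ends → S51 and S53 overlap.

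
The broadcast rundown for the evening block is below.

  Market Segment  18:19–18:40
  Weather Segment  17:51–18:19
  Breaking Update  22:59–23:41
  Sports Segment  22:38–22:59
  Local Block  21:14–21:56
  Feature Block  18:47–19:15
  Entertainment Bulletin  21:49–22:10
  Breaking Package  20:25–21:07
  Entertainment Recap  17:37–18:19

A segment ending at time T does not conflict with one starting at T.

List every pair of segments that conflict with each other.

Sorted by start: Entertainment Recap, Weather Segment, Market Segment, Feature Block, Breaking Package, Local Block, Entertainment Bulletin, Sports Segment, Breaking Update.
Weather Segment starts before Entertainment Recap ends → Entertainment Recap and Weather Segment overlap.
Market Segment starts exactly when Entertainment Recap ends (back-to-back, no overlap) — done with Entertainment Recap.
Market Segment starts exactly when Weather Segment ends (back-to-back, no overlap) — done with Weather Segment.
Feature Block starts after Market Segment ends — done with Market Segment.
Breaking Package starts after Feature Block ends — done with Feature Block.
Local Block starts after Breaking Package ends — done with Breaking Package.
Entertainment Bulletin starts before Local Block ends → Local Block and Entertainment Bulletin overlap.
Sports Segment starts after Local Block ends — done with Local Block.
Sports Segment starts after Entertainment Bulletin ends — done with Entertainment Bulletin.
Breaking Update starts exactly when Sports Segment ends (back-to-back, no overlap).

Entertainment Bulletin & Local Block, Entertainment Recap & Weather Segment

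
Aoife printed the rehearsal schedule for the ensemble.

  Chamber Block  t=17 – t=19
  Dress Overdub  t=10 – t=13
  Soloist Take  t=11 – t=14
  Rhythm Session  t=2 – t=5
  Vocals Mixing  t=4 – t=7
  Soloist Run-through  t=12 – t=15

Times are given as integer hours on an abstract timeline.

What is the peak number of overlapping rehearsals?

Walk through starts and ends in time order (an end at T is processed before a start at T):
t=2 start Rhythm Session → 1
t=4 start Vocals Mixing → 2
t=5 end Rhythm Session → 1
t=7 end Vocals Mixing → 0
t=10 start Dress Overdub → 1
t=11 start Soloist Take → 2
t=12 start Soloist Run-through → 3
t=13 end Dress Overdub → 2
t=14 end Soloist Take → 1
t=15 end Soloist Run-through → 0
t=17 start Chamber Block → 1
t=19 end Chamber Block → 0
Peak is 3, at t=12 (Dress Overdub, Soloist Run-through, Soloist Take).

3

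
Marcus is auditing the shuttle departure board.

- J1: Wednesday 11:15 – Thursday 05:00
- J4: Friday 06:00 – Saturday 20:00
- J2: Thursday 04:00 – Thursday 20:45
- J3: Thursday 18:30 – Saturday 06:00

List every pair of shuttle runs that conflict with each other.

J1 & J2, J2 & J3, J3 & J4

Sorted by start: J1, J2, J3, J4.
J2 starts before J1 ends → J1 and J2 overlap.
J3 starts after J1 ends, so nothing later overlaps J1 either.
J3 starts before J2 ends → J2 and J3 overlap.
J4 starts after J2 ends.
J4 starts before J3 ends → J3 and J4 overlap.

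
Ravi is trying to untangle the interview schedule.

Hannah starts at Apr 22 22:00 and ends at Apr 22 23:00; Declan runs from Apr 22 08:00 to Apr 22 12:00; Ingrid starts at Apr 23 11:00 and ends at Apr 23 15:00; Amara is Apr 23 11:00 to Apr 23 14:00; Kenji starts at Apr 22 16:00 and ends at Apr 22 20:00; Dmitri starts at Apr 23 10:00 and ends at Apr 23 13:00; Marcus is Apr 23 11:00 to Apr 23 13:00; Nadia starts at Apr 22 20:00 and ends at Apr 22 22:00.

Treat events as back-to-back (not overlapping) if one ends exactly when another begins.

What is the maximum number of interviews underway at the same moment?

Sort all start/end points and keep a running count:
Apr 22 08:00 start Declan → 1
Apr 22 12:00 end Declan → 0
Apr 22 16:00 start Kenji → 1
Apr 22 20:00 end Kenji → 0
Apr 22 20:00 start Nadia → 1
Apr 22 22:00 end Nadia → 0
Apr 22 22:00 start Hannah → 1
Apr 22 23:00 end Hannah → 0
Apr 23 10:00 start Dmitri → 1
Apr 23 11:00 start Amara → 2
Apr 23 11:00 start Ingrid → 3
Apr 23 11:00 start Marcus → 4
Apr 23 13:00 end Dmitri → 3
Apr 23 13:00 end Marcus → 2
Apr 23 14:00 end Amara → 1
Apr 23 15:00 end Ingrid → 0
Peak is 4, at Apr 23 11:00 (Amara, Dmitri, Ingrid, Marcus).

4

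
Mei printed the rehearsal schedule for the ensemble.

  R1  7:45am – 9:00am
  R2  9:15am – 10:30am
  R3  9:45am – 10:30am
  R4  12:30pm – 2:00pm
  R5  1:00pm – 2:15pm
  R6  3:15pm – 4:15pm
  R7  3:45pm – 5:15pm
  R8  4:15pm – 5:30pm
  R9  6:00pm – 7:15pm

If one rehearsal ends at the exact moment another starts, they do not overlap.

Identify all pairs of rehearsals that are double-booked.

Check each pair: they overlap iff neither finishes before the other starts.
Sorted by start: R1, R2, R3, R4, R5, R6, R7, R8, R9.
R2 starts after R1 ends — done with R1.
R3 starts before R2 ends → R2 and R3 overlap.
R4 starts after R2 ends — done with R2.
R4 starts after R3 ends — done with R3.
R5 starts before R4 ends → R4 and R5 overlap.
R6 starts after R4 ends — done with R4.
R6 starts after R5 ends — done with R5.
R7 starts before R6 ends → R6 and R7 overlap.
R8 starts exactly when R6 ends (back-to-back, no overlap) — done with R6.
R8 starts before R7 ends → R7 and R8 overlap.
R9 starts after R7 ends.
R9 starts after R8 ends.

R2 & R3, R4 & R5, R6 & R7, R7 & R8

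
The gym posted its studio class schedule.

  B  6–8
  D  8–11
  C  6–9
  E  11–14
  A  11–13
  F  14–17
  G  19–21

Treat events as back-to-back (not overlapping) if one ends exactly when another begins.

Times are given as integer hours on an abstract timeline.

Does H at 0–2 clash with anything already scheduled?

No — it doesn't clash with anything

B: starts 6 at or after H ends 2 → clear.
C: starts 6 at or after H ends 2 → clear.
D: starts 8 at or after H ends 2 → clear.
A: starts 11 at or after H ends 2 → clear.
E: starts 11 at or after H ends 2 → clear.
F: starts 14 at or after H ends 2 → clear.
G: starts 19 at or after H ends 2 → clear.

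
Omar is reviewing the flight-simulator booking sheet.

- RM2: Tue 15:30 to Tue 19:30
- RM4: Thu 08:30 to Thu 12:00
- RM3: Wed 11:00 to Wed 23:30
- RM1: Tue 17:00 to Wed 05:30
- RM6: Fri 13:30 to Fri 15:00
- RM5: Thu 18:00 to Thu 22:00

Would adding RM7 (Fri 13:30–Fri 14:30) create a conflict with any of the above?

RM2: ends Tue 19:30 at or before RM7 starts Fri 13:30 → clear.
RM1: ends Wed 05:30 at or before RM7 starts Fri 13:30 → clear.
RM3: ends Wed 23:30 at or before RM7 starts Fri 13:30 → clear.
RM4: ends Thu 12:00 at or before RM7 starts Fri 13:30 → clear.
RM5: ends Thu 22:00 at or before RM7 starts Fri 13:30 → clear.
RM6: starts Fri 13:30 before RM7 ends Fri 14:30, and ends Fri 15:00 after RM7 starts Fri 13:30 → overlap.
RM7 overlaps RM6.

Yes — it overlaps RM6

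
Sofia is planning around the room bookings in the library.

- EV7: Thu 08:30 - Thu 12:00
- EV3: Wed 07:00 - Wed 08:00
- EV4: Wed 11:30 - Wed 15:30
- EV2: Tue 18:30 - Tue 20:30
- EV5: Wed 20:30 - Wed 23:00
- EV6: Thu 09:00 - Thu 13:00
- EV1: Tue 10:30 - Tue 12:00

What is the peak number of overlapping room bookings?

2

Walk through starts and ends in time order (an end at T is processed before a start at T):
Tue 10:30 start EV1 → 1
Tue 12:00 end EV1 → 0
Tue 18:30 start EV2 → 1
Tue 20:30 end EV2 → 0
Wed 07:00 start EV3 → 1
Wed 08:00 end EV3 → 0
Wed 11:30 start EV4 → 1
Wed 15:30 end EV4 → 0
Wed 20:30 start EV5 → 1
Wed 23:00 end EV5 → 0
Thu 08:30 start EV7 → 1
Thu 09:00 start EV6 → 2
Thu 12:00 end EV7 → 1
Thu 13:00 end EV6 → 0
Peak is 2, at Thu 09:00 (EV6, EV7).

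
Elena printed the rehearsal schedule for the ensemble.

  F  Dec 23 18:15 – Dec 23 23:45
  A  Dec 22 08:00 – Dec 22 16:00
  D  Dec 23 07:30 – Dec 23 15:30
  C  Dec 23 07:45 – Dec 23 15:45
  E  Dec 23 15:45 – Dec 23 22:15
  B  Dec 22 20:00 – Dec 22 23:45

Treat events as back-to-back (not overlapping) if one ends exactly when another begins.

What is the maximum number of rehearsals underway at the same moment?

2

Sort all start/end points and keep a running count:
Dec 22 08:00 start A → 1
Dec 22 16:00 end A → 0
Dec 22 20:00 start B → 1
Dec 22 23:45 end B → 0
Dec 23 07:30 start D → 1
Dec 23 07:45 start C → 2
Dec 23 15:30 end D → 1
Dec 23 15:45 end C → 0
Dec 23 15:45 start E → 1
Dec 23 18:15 start F → 2
Dec 23 22:15 end E → 1
Dec 23 23:45 end F → 0
Peak is 2, at Dec 23 07:45 (C, D).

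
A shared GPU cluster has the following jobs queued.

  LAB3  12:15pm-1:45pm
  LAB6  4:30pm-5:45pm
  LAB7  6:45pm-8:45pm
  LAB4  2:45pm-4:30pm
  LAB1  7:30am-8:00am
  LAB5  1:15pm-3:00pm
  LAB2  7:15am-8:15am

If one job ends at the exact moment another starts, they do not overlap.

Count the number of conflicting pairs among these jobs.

3

Sorted by start: LAB2, LAB1, LAB3, LAB5, LAB4, LAB6, LAB7.
LAB1 starts before LAB2 ends → LAB2 and LAB1 overlap.
LAB3 starts after LAB2 ends; LAB2 is clear from here.
LAB3 starts after LAB1 ends; LAB1 is clear from here.
LAB5 starts before LAB3 ends → LAB3 and LAB5 overlap.
LAB4 starts after LAB3 ends; LAB3 is clear from here.
LAB4 starts before LAB5 ends → LAB5 and LAB4 overlap.
LAB6 starts after LAB5 ends; LAB5 is clear from here.
LAB6 starts exactly when LAB4 ends (back-to-back, no overlap); LAB4 is clear from here.
LAB7 starts after LAB6 ends.
Overlapping pairs: LAB1 & LAB2, LAB3 & LAB5, LAB4 & LAB5 — 3 in total.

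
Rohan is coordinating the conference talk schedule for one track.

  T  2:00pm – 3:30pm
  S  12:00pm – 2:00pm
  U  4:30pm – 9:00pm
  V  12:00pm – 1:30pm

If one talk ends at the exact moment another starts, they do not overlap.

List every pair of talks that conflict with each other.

Two intervals overlap when each starts before the other ends.
Sorted by start: S, V, T, U.
V starts before S ends → S and V overlap.
T starts exactly when S ends (back-to-back, no overlap); S is clear from here.
T starts after V ends; V is clear from here.
U starts after T ends.

S & V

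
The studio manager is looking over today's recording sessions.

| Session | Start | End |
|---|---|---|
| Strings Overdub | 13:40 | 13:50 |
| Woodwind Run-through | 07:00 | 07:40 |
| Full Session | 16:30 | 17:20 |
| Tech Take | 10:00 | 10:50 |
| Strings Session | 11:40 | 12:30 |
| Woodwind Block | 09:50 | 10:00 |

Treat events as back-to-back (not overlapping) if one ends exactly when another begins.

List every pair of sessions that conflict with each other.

no overlapping pairs

Sorted by start: Woodwind Run-through, Woodwind Block, Tech Take, Strings Session, Strings Overdub, Full Session.
Woodwind Block starts after Woodwind Run-through ends — done with Woodwind Run-through.
Tech Take starts exactly when Woodwind Block ends (back-to-back, no overlap) — done with Woodwind Block.
Strings Session starts after Tech Take ends — done with Tech Take.
Strings Overdub starts after Strings Session ends — done with Strings Session.
Full Session starts after Strings Overdub ends.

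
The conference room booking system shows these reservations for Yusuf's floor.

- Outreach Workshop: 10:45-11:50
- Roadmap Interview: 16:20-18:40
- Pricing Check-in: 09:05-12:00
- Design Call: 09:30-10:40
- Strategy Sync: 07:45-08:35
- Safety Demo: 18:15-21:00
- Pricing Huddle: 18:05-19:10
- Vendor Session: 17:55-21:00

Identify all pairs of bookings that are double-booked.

Sorted by start: Strategy Sync, Pricing Check-in, Design Call, Outreach Workshop, Roadmap Interview, Vendor Session, Pricing Huddle, Safety Demo.
Pricing Check-in starts after Strategy Sync ends, so Strategy Sync has no further overlaps.
Design Call starts before Pricing Check-in ends → Pricing Check-in and Design Call overlap.
Outreach Workshop starts before Pricing Check-in ends → Pricing Check-in and Outreach Workshop overlap.
Roadmap Interview starts after Pricing Check-in ends, so Pricing Check-in has no further overlaps.
Outreach Workshop starts after Design Call ends, so Design Call has no further overlaps.
Roadmap Interview starts after Outreach Workshop ends, so Outreach Workshop has no further overlaps.
Vendor Session starts before Roadmap Interview ends → Roadmap Interview and Vendor Session overlap.
Pricing Huddle starts before Roadmap Interview ends → Roadmap Interview and Pricing Huddle overlap.
Safety Demo starts before Roadmap Interview ends → Roadmap Interview and Safety Demo overlap.
Pricing Huddle starts before Vendor Session ends → Vendor Session and Pricing Huddle overlap.
Safety Demo starts before Vendor Session ends → Vendor Session and Safety Demo overlap.
Safety Demo starts before Pricing Huddle ends → Pricing Huddle and Safety Demo overlap.

Design Call & Pricing Check-in, Outreach Workshop & Pricing Check-in, Pricing Huddle & Roadmap Interview, Pricing Huddle & Safety Demo, Pricing Huddle & Vendor Session, Roadmap Interview & Safety Demo, Roadmap Interview & Vendor Session, Safety Demo & Vendor Session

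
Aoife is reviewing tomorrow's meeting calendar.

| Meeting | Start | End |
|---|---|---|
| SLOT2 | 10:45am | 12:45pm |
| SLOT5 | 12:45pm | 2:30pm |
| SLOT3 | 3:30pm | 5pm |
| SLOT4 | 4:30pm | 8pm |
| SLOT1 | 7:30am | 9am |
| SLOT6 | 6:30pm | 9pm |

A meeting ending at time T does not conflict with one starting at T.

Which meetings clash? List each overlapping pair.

Sorted by start: SLOT1, SLOT2, SLOT5, SLOT3, SLOT4, SLOT6.
SLOT2 starts after SLOT1 ends — done with SLOT1.
SLOT5 starts exactly when SLOT2 ends (back-to-back, no overlap) — done with SLOT2.
SLOT3 starts after SLOT5 ends — done with SLOT5.
SLOT4 starts before SLOT3 ends → SLOT3 and SLOT4 overlap.
SLOT6 starts after SLOT3 ends.
SLOT6 starts before SLOT4 ends → SLOT4 and SLOT6 overlap.

SLOT3 & SLOT4, SLOT4 & SLOT6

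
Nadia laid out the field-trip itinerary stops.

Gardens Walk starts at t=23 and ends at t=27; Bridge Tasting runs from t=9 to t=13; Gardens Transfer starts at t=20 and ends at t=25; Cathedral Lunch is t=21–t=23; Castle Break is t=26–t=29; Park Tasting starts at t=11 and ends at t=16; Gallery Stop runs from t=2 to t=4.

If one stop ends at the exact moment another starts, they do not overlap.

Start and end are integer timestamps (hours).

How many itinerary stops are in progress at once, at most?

2

Sort all start/end points and keep a running count:
t=2 start Gallery Stop → 1
t=4 end Gallery Stop → 0
t=9 start Bridge Tasting → 1
t=11 start Park Tasting → 2
t=13 end Bridge Tasting → 1
t=16 end Park Tasting → 0
t=20 start Gardens Transfer → 1
t=21 start Cathedral Lunch → 2
t=23 end Cathedral Lunch → 1
t=23 start Gardens Walk → 2
t=25 end Gardens Transfer → 1
t=26 start Castle Break → 2
t=27 end Gardens Walk → 1
t=29 end Castle Break → 0
Peak is 2, at t=11 (Bridge Tasting, Park Tasting).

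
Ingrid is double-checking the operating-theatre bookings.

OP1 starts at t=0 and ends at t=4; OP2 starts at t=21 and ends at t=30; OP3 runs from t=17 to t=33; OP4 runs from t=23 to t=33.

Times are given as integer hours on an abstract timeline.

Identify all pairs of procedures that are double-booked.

Sorted by start: OP1, OP3, OP2, OP4.
OP3 starts after OP1 ends, so OP1 has no further overlaps.
OP2 starts before OP3 ends → OP3 and OP2 overlap.
OP4 starts before OP3 ends → OP3 and OP4 overlap.
OP4 starts before OP2 ends → OP2 and OP4 overlap.

OP2 & OP3, OP2 & OP4, OP3 & OP4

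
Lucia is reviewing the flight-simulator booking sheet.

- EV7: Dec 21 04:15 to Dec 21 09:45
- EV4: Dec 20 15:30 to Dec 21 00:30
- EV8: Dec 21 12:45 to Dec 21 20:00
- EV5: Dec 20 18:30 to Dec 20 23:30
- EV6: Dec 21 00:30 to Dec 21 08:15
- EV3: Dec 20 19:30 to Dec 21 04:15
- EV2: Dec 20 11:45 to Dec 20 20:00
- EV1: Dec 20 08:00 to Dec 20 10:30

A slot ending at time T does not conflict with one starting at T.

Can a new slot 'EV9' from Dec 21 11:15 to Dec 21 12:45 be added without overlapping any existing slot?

EV1: ends Dec 20 10:30 at or before EV9 starts Dec 21 11:15 → clear.
EV2: ends Dec 20 20:00 at or before EV9 starts Dec 21 11:15 → clear.
EV4: ends Dec 21 00:30 at or before EV9 starts Dec 21 11:15 → clear.
EV5: ends Dec 20 23:30 at or before EV9 starts Dec 21 11:15 → clear.
EV3: ends Dec 21 04:15 at or before EV9 starts Dec 21 11:15 → clear.
EV6: ends Dec 21 08:15 at or before EV9 starts Dec 21 11:15 → clear.
EV7: ends Dec 21 09:45 at or before EV9 starts Dec 21 11:15 → clear.
EV8: starts Dec 21 12:45 at or after EV9 ends Dec 21 12:45 → clear.

Yes — the slot is free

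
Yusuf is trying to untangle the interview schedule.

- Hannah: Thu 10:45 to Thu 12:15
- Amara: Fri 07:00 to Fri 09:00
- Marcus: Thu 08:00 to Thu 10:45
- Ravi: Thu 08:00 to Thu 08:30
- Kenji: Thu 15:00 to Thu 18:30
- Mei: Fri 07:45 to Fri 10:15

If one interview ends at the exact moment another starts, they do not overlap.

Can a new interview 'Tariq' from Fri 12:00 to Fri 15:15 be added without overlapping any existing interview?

Marcus: ends Thu 10:45 at or before Tariq starts Fri 12:00 → clear.
Ravi: ends Thu 08:30 at or before Tariq starts Fri 12:00 → clear.
Hannah: ends Thu 12:15 at or before Tariq starts Fri 12:00 → clear.
Kenji: ends Thu 18:30 at or before Tariq starts Fri 12:00 → clear.
Amara: ends Fri 09:00 at or before Tariq starts Fri 12:00 → clear.
Mei: ends Fri 10:15 at or before Tariq starts Fri 12:00 → clear.

Yes — the slot is free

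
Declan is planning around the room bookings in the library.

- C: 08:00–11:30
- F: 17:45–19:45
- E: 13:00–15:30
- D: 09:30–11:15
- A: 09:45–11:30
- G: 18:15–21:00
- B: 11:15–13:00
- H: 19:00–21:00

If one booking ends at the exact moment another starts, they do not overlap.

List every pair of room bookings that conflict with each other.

A & B, A & C, A & D, B & C, C & D, F & G, F & H, G & H

Sorted by start: C, D, A, B, E, F, G, H.
D starts before C ends → C and D overlap.
A starts before C ends → C and A overlap.
B starts before C ends → C and B overlap.
E starts after C ends; C is clear from here.
A starts before D ends → D and A overlap.
B starts exactly when D ends (back-to-back, no overlap); D is clear from here.
B starts before A ends → A and B overlap.
E starts after A ends; A is clear from here.
E starts exactly when B ends (back-to-back, no overlap); B is clear from here.
F starts after E ends; E is clear from here.
G starts before F ends → F and G overlap.
H starts before F ends → F and H overlap.
H starts before G ends → G and H overlap.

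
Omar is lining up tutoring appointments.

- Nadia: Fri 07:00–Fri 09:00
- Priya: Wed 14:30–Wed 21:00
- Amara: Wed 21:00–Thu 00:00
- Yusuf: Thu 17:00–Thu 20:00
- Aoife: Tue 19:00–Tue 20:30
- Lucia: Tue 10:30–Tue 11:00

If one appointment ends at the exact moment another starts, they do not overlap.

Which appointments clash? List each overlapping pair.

Sorted by start: Lucia, Aoife, Priya, Amara, Yusuf, Nadia.
Aoife starts after Lucia ends, so Lucia has no further overlaps.
Priya starts after Aoife ends, so Aoife has no further overlaps.
Amara starts exactly when Priya ends (back-to-back, no overlap), so Priya has no further overlaps.
Yusuf starts after Amara ends, so Amara has no further overlaps.
Nadia starts after Yusuf ends.

no conflicts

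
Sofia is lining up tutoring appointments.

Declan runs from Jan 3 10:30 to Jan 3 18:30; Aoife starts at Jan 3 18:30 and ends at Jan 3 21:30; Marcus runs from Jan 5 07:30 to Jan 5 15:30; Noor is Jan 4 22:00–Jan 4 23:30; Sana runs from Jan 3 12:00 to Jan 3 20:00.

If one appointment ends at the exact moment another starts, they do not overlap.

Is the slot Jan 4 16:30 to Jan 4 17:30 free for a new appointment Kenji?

Yes — the slot is free

Declan: ends Jan 3 18:30 at or before Kenji starts Jan 4 16:30 → clear.
Sana: ends Jan 3 20:00 at or before Kenji starts Jan 4 16:30 → clear.
Aoife: ends Jan 3 21:30 at or before Kenji starts Jan 4 16:30 → clear.
Noor: starts Jan 4 22:00 at or after Kenji ends Jan 4 17:30 → clear.
Marcus: starts Jan 5 07:30 at or after Kenji ends Jan 4 17:30 → clear.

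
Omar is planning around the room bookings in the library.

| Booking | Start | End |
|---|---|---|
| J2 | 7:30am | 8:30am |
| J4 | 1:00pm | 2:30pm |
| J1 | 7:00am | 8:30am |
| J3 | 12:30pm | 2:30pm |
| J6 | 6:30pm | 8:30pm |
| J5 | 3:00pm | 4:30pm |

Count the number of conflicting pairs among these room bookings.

Check each pair: they overlap iff neither finishes before the other starts.
Sorted by start: J1, J2, J3, J4, J5, J6.
J2 starts before J1 ends → J1 and J2 overlap.
J3 starts after J1 ends, so J1 has no further overlaps.
J3 starts after J2 ends, so J2 has no further overlaps.
J4 starts before J3 ends → J3 and J4 overlap.
J5 starts after J3 ends, so J3 has no further overlaps.
J5 starts after J4 ends, so J4 has no further overlaps.
J6 starts after J5 ends.
Overlapping pairs: J1 & J2, J3 & J4 — 2 in total.

2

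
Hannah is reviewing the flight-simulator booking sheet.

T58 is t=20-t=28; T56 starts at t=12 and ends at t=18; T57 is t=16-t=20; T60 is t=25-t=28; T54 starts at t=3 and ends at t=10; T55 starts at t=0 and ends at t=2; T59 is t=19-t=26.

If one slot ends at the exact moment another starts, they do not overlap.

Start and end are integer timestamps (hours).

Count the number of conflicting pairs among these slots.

5

Check each pair: they overlap iff neither finishes before the other starts.
Sorted by start: T55, T54, T56, T57, T59, T58, T60.
T54 starts after T55 ends — done with T55.
T56 starts after T54 ends — done with T54.
T57 starts before T56 ends → T56 and T57 overlap.
T59 starts after T56 ends — done with T56.
T59 starts before T57 ends → T57 and T59 overlap.
T58 starts exactly when T57 ends (back-to-back, no overlap) — done with T57.
T58 starts before T59 ends → T59 and T58 overlap.
T60 starts before T59 ends → T59 and T60 overlap.
T60 starts before T58 ends → T58 and T60 overlap.
Overlapping pairs: T56 & T57, T57 & T59, T58 & T59, T58 & T60, T59 & T60 — 5 in total.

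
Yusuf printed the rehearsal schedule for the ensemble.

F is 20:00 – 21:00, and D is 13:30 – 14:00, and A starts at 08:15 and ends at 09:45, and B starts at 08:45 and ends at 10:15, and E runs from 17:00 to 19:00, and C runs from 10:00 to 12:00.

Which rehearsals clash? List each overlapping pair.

A & B, B & C

Two intervals overlap when each starts before the other ends.
Sorted by start: A, B, C, D, E, F.
B starts before A ends → A and B overlap.
C starts after A ends — done with A.
C starts before B ends → B and C overlap.
D starts after B ends — done with B.
D starts after C ends — done with C.
E starts after D ends — done with D.
F starts after E ends.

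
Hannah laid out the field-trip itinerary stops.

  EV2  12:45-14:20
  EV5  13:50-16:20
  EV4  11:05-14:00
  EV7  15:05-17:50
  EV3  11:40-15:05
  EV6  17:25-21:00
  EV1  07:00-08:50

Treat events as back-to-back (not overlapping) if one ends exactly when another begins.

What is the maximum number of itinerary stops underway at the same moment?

4

Sweep the timeline, counting +1 at each start and −1 at each end (ends before starts at a tie):
07:00 start EV1 → 1
08:50 end EV1 → 0
11:05 start EV4 → 1
11:40 start EV3 → 2
12:45 start EV2 → 3
13:50 start EV5 → 4
14:00 end EV4 → 3
14:20 end EV2 → 2
15:05 end EV3 → 1
15:05 start EV7 → 2
16:20 end EV5 → 1
17:25 start EV6 → 2
17:50 end EV7 → 1
21:00 end EV6 → 0
Peak is 4, at 13:50 (EV2, EV3, EV4, EV5).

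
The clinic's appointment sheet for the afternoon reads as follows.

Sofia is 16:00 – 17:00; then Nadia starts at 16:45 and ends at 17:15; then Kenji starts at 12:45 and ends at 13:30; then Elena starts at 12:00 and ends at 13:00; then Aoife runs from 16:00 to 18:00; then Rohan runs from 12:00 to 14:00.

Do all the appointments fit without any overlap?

Two intervals overlap when each starts before the other ends.
Sorted by start: Elena, Rohan, Kenji, Aoife, Sofia, Nadia.
Rohan starts before Elena ends → Elena and Rohan overlap.
That's a conflict, so the schedule is not conflict-free.

No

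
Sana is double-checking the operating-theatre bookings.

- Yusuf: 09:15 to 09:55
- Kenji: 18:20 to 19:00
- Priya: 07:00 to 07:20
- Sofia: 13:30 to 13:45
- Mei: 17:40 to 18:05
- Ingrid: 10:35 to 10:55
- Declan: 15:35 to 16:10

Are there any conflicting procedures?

Check each pair: they overlap iff neither finishes before the other starts.
Sorted by start: Priya, Yusuf, Ingrid, Sofia, Declan, Mei, Kenji.
Yusuf starts after Priya ends, so nothing later overlaps Priya either.
Ingrid starts after Yusuf ends, so nothing later overlaps Yusuf either.
Sofia starts after Ingrid ends, so nothing later overlaps Ingrid either.
Declan starts after Sofia ends, so nothing later overlaps Sofia either.
Mei starts after Declan ends, so nothing later overlaps Declan either.
Kenji starts after Mei ends.
Every pair is clear; the schedule has no overlaps.

No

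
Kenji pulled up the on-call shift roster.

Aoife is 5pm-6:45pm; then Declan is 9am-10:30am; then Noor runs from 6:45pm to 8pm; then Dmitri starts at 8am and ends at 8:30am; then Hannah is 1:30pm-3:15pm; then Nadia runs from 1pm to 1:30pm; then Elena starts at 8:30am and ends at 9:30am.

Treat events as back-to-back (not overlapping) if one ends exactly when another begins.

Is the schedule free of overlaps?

No

Two intervals overlap when each starts before the other ends.
Sorted by start: Dmitri, Elena, Declan, Nadia, Hannah, Aoife, Noor.
Elena starts exactly when Dmitri ends (back-to-back, no overlap); Dmitri is clear from here.
Declan starts before Elena ends → Elena and Declan overlap.
That's a conflict, so the schedule is not conflict-free.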